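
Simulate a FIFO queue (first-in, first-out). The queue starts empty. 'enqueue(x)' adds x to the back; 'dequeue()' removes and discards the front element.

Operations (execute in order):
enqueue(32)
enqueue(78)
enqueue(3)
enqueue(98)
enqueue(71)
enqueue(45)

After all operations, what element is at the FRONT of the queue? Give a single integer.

enqueue(32): queue = [32]
enqueue(78): queue = [32, 78]
enqueue(3): queue = [32, 78, 3]
enqueue(98): queue = [32, 78, 3, 98]
enqueue(71): queue = [32, 78, 3, 98, 71]
enqueue(45): queue = [32, 78, 3, 98, 71, 45]

Answer: 32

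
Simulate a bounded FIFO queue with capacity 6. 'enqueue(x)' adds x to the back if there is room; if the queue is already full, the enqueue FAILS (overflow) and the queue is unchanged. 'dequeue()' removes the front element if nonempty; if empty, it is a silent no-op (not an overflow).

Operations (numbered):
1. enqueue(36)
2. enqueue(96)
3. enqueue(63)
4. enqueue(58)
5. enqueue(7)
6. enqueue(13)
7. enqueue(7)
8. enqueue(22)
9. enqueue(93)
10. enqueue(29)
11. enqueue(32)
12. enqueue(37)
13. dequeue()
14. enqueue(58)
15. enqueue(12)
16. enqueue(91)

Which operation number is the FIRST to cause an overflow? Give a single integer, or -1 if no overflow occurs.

1. enqueue(36): size=1
2. enqueue(96): size=2
3. enqueue(63): size=3
4. enqueue(58): size=4
5. enqueue(7): size=5
6. enqueue(13): size=6
7. enqueue(7): size=6=cap → OVERFLOW (fail)
8. enqueue(22): size=6=cap → OVERFLOW (fail)
9. enqueue(93): size=6=cap → OVERFLOW (fail)
10. enqueue(29): size=6=cap → OVERFLOW (fail)
11. enqueue(32): size=6=cap → OVERFLOW (fail)
12. enqueue(37): size=6=cap → OVERFLOW (fail)
13. dequeue(): size=5
14. enqueue(58): size=6
15. enqueue(12): size=6=cap → OVERFLOW (fail)
16. enqueue(91): size=6=cap → OVERFLOW (fail)

Answer: 7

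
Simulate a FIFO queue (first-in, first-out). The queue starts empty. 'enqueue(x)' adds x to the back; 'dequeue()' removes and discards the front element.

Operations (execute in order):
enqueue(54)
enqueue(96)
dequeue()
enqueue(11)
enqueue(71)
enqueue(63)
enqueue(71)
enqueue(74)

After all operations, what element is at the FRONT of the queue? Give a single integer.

enqueue(54): queue = [54]
enqueue(96): queue = [54, 96]
dequeue(): queue = [96]
enqueue(11): queue = [96, 11]
enqueue(71): queue = [96, 11, 71]
enqueue(63): queue = [96, 11, 71, 63]
enqueue(71): queue = [96, 11, 71, 63, 71]
enqueue(74): queue = [96, 11, 71, 63, 71, 74]

Answer: 96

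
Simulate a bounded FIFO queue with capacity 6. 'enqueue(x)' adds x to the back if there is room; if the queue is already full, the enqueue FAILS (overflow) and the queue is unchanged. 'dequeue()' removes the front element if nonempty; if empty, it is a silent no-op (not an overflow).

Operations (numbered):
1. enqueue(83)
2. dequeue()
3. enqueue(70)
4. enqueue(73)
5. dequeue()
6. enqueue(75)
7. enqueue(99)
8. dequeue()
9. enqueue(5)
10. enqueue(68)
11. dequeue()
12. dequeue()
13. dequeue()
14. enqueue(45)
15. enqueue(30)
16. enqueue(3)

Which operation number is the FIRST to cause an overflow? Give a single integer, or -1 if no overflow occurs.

1. enqueue(83): size=1
2. dequeue(): size=0
3. enqueue(70): size=1
4. enqueue(73): size=2
5. dequeue(): size=1
6. enqueue(75): size=2
7. enqueue(99): size=3
8. dequeue(): size=2
9. enqueue(5): size=3
10. enqueue(68): size=4
11. dequeue(): size=3
12. dequeue(): size=2
13. dequeue(): size=1
14. enqueue(45): size=2
15. enqueue(30): size=3
16. enqueue(3): size=4

Answer: -1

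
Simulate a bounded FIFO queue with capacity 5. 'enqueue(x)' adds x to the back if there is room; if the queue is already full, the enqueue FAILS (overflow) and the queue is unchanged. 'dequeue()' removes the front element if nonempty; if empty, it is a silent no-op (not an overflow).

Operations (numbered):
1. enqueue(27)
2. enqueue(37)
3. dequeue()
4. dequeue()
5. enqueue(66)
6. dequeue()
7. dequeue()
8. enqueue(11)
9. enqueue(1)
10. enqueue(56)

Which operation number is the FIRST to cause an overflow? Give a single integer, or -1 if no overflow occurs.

1. enqueue(27): size=1
2. enqueue(37): size=2
3. dequeue(): size=1
4. dequeue(): size=0
5. enqueue(66): size=1
6. dequeue(): size=0
7. dequeue(): empty, no-op, size=0
8. enqueue(11): size=1
9. enqueue(1): size=2
10. enqueue(56): size=3

Answer: -1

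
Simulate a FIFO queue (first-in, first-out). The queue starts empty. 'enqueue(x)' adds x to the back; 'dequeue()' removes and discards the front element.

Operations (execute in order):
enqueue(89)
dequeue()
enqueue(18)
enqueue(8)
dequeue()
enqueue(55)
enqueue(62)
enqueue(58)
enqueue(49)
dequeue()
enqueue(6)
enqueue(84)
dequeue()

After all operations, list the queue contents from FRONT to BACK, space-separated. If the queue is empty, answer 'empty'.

enqueue(89): [89]
dequeue(): []
enqueue(18): [18]
enqueue(8): [18, 8]
dequeue(): [8]
enqueue(55): [8, 55]
enqueue(62): [8, 55, 62]
enqueue(58): [8, 55, 62, 58]
enqueue(49): [8, 55, 62, 58, 49]
dequeue(): [55, 62, 58, 49]
enqueue(6): [55, 62, 58, 49, 6]
enqueue(84): [55, 62, 58, 49, 6, 84]
dequeue(): [62, 58, 49, 6, 84]

Answer: 62 58 49 6 84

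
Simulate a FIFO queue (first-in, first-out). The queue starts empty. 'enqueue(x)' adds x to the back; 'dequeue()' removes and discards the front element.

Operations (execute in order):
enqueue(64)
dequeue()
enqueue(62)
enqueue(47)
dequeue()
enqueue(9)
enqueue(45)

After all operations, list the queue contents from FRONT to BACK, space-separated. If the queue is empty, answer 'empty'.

enqueue(64): [64]
dequeue(): []
enqueue(62): [62]
enqueue(47): [62, 47]
dequeue(): [47]
enqueue(9): [47, 9]
enqueue(45): [47, 9, 45]

Answer: 47 9 45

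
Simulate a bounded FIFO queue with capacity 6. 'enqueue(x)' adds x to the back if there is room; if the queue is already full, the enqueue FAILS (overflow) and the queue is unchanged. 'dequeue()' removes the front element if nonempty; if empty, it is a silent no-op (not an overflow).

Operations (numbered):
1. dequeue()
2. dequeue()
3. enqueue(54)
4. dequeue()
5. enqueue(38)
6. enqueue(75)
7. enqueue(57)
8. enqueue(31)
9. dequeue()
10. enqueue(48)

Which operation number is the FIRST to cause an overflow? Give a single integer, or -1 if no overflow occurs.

Answer: -1

Derivation:
1. dequeue(): empty, no-op, size=0
2. dequeue(): empty, no-op, size=0
3. enqueue(54): size=1
4. dequeue(): size=0
5. enqueue(38): size=1
6. enqueue(75): size=2
7. enqueue(57): size=3
8. enqueue(31): size=4
9. dequeue(): size=3
10. enqueue(48): size=4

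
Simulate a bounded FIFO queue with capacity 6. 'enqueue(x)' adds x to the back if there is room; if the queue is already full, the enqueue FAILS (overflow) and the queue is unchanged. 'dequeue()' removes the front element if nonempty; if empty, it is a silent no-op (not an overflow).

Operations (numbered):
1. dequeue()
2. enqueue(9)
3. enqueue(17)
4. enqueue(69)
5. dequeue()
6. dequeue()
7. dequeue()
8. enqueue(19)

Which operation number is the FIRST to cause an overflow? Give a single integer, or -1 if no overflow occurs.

Answer: -1

Derivation:
1. dequeue(): empty, no-op, size=0
2. enqueue(9): size=1
3. enqueue(17): size=2
4. enqueue(69): size=3
5. dequeue(): size=2
6. dequeue(): size=1
7. dequeue(): size=0
8. enqueue(19): size=1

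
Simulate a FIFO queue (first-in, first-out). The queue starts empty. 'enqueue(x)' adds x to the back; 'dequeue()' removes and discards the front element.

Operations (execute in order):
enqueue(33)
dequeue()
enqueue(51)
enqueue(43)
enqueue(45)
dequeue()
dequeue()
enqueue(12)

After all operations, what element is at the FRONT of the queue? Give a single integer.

enqueue(33): queue = [33]
dequeue(): queue = []
enqueue(51): queue = [51]
enqueue(43): queue = [51, 43]
enqueue(45): queue = [51, 43, 45]
dequeue(): queue = [43, 45]
dequeue(): queue = [45]
enqueue(12): queue = [45, 12]

Answer: 45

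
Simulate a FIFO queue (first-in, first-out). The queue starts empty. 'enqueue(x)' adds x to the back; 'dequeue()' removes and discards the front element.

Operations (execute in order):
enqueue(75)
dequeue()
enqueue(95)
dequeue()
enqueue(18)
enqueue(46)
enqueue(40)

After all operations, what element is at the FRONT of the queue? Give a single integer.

Answer: 18

Derivation:
enqueue(75): queue = [75]
dequeue(): queue = []
enqueue(95): queue = [95]
dequeue(): queue = []
enqueue(18): queue = [18]
enqueue(46): queue = [18, 46]
enqueue(40): queue = [18, 46, 40]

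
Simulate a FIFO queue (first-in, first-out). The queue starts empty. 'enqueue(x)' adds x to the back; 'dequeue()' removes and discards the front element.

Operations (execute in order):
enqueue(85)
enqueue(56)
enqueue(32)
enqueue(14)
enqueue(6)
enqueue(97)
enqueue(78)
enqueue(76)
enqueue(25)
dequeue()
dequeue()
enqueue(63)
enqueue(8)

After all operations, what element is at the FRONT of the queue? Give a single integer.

Answer: 32

Derivation:
enqueue(85): queue = [85]
enqueue(56): queue = [85, 56]
enqueue(32): queue = [85, 56, 32]
enqueue(14): queue = [85, 56, 32, 14]
enqueue(6): queue = [85, 56, 32, 14, 6]
enqueue(97): queue = [85, 56, 32, 14, 6, 97]
enqueue(78): queue = [85, 56, 32, 14, 6, 97, 78]
enqueue(76): queue = [85, 56, 32, 14, 6, 97, 78, 76]
enqueue(25): queue = [85, 56, 32, 14, 6, 97, 78, 76, 25]
dequeue(): queue = [56, 32, 14, 6, 97, 78, 76, 25]
dequeue(): queue = [32, 14, 6, 97, 78, 76, 25]
enqueue(63): queue = [32, 14, 6, 97, 78, 76, 25, 63]
enqueue(8): queue = [32, 14, 6, 97, 78, 76, 25, 63, 8]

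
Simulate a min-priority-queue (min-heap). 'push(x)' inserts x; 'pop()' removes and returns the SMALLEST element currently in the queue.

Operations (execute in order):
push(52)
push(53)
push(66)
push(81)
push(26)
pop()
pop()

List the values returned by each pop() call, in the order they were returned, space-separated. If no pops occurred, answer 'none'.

Answer: 26 52

Derivation:
push(52): heap contents = [52]
push(53): heap contents = [52, 53]
push(66): heap contents = [52, 53, 66]
push(81): heap contents = [52, 53, 66, 81]
push(26): heap contents = [26, 52, 53, 66, 81]
pop() → 26: heap contents = [52, 53, 66, 81]
pop() → 52: heap contents = [53, 66, 81]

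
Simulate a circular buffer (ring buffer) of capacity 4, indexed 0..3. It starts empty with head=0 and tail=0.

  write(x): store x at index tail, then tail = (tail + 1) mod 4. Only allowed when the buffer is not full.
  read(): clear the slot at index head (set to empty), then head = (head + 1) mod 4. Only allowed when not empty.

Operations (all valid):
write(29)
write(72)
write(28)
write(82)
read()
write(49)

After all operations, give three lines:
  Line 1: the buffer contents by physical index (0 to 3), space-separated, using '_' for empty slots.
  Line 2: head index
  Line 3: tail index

Answer: 49 72 28 82
1
1

Derivation:
write(29): buf=[29 _ _ _], head=0, tail=1, size=1
write(72): buf=[29 72 _ _], head=0, tail=2, size=2
write(28): buf=[29 72 28 _], head=0, tail=3, size=3
write(82): buf=[29 72 28 82], head=0, tail=0, size=4
read(): buf=[_ 72 28 82], head=1, tail=0, size=3
write(49): buf=[49 72 28 82], head=1, tail=1, size=4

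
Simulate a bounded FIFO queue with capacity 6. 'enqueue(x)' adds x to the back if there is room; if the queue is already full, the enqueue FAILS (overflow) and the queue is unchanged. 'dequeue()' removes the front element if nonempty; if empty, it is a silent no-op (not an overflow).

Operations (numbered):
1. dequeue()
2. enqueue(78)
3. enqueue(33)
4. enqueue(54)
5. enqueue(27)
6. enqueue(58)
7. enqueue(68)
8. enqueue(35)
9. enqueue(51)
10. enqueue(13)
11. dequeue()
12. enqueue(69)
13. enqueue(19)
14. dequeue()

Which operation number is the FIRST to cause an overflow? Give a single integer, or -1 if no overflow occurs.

Answer: 8

Derivation:
1. dequeue(): empty, no-op, size=0
2. enqueue(78): size=1
3. enqueue(33): size=2
4. enqueue(54): size=3
5. enqueue(27): size=4
6. enqueue(58): size=5
7. enqueue(68): size=6
8. enqueue(35): size=6=cap → OVERFLOW (fail)
9. enqueue(51): size=6=cap → OVERFLOW (fail)
10. enqueue(13): size=6=cap → OVERFLOW (fail)
11. dequeue(): size=5
12. enqueue(69): size=6
13. enqueue(19): size=6=cap → OVERFLOW (fail)
14. dequeue(): size=5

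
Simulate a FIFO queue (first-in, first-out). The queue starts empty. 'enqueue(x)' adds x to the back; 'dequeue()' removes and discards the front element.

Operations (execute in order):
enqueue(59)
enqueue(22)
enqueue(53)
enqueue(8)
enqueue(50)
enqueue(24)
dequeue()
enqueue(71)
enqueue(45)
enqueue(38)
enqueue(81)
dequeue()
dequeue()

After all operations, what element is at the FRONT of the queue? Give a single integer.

enqueue(59): queue = [59]
enqueue(22): queue = [59, 22]
enqueue(53): queue = [59, 22, 53]
enqueue(8): queue = [59, 22, 53, 8]
enqueue(50): queue = [59, 22, 53, 8, 50]
enqueue(24): queue = [59, 22, 53, 8, 50, 24]
dequeue(): queue = [22, 53, 8, 50, 24]
enqueue(71): queue = [22, 53, 8, 50, 24, 71]
enqueue(45): queue = [22, 53, 8, 50, 24, 71, 45]
enqueue(38): queue = [22, 53, 8, 50, 24, 71, 45, 38]
enqueue(81): queue = [22, 53, 8, 50, 24, 71, 45, 38, 81]
dequeue(): queue = [53, 8, 50, 24, 71, 45, 38, 81]
dequeue(): queue = [8, 50, 24, 71, 45, 38, 81]

Answer: 8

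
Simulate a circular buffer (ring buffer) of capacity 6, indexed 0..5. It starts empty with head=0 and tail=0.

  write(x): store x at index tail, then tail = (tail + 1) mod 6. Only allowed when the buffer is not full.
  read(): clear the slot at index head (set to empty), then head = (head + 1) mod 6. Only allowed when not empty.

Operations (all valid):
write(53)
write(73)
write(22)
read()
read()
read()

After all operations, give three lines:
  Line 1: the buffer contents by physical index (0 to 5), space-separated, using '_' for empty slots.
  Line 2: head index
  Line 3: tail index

write(53): buf=[53 _ _ _ _ _], head=0, tail=1, size=1
write(73): buf=[53 73 _ _ _ _], head=0, tail=2, size=2
write(22): buf=[53 73 22 _ _ _], head=0, tail=3, size=3
read(): buf=[_ 73 22 _ _ _], head=1, tail=3, size=2
read(): buf=[_ _ 22 _ _ _], head=2, tail=3, size=1
read(): buf=[_ _ _ _ _ _], head=3, tail=3, size=0

Answer: _ _ _ _ _ _
3
3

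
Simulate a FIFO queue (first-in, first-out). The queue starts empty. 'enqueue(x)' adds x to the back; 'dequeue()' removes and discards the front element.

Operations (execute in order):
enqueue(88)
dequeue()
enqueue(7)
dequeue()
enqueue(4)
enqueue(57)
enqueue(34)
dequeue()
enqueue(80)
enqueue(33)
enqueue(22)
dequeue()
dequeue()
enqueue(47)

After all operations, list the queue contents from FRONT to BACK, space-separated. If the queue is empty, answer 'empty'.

enqueue(88): [88]
dequeue(): []
enqueue(7): [7]
dequeue(): []
enqueue(4): [4]
enqueue(57): [4, 57]
enqueue(34): [4, 57, 34]
dequeue(): [57, 34]
enqueue(80): [57, 34, 80]
enqueue(33): [57, 34, 80, 33]
enqueue(22): [57, 34, 80, 33, 22]
dequeue(): [34, 80, 33, 22]
dequeue(): [80, 33, 22]
enqueue(47): [80, 33, 22, 47]

Answer: 80 33 22 47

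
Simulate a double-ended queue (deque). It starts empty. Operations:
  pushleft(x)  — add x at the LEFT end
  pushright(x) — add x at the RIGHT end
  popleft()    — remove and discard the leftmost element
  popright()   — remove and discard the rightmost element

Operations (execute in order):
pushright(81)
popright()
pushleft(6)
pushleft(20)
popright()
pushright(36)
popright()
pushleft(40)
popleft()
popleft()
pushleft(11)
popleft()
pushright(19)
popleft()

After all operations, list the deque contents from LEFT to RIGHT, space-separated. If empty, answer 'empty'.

pushright(81): [81]
popright(): []
pushleft(6): [6]
pushleft(20): [20, 6]
popright(): [20]
pushright(36): [20, 36]
popright(): [20]
pushleft(40): [40, 20]
popleft(): [20]
popleft(): []
pushleft(11): [11]
popleft(): []
pushright(19): [19]
popleft(): []

Answer: empty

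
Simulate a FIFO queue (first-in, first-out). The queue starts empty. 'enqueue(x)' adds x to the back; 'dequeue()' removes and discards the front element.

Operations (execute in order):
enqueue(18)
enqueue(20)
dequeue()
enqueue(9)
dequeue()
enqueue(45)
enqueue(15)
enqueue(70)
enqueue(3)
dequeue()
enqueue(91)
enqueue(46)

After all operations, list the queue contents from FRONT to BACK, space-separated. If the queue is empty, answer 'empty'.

enqueue(18): [18]
enqueue(20): [18, 20]
dequeue(): [20]
enqueue(9): [20, 9]
dequeue(): [9]
enqueue(45): [9, 45]
enqueue(15): [9, 45, 15]
enqueue(70): [9, 45, 15, 70]
enqueue(3): [9, 45, 15, 70, 3]
dequeue(): [45, 15, 70, 3]
enqueue(91): [45, 15, 70, 3, 91]
enqueue(46): [45, 15, 70, 3, 91, 46]

Answer: 45 15 70 3 91 46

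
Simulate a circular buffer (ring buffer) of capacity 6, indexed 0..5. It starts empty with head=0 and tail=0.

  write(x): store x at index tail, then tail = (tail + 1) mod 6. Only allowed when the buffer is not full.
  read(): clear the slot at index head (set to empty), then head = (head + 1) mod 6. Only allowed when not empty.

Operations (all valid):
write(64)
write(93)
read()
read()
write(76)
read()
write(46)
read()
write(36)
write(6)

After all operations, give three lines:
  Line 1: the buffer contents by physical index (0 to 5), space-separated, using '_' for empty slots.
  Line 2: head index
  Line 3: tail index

Answer: _ _ _ _ 36 6
4
0

Derivation:
write(64): buf=[64 _ _ _ _ _], head=0, tail=1, size=1
write(93): buf=[64 93 _ _ _ _], head=0, tail=2, size=2
read(): buf=[_ 93 _ _ _ _], head=1, tail=2, size=1
read(): buf=[_ _ _ _ _ _], head=2, tail=2, size=0
write(76): buf=[_ _ 76 _ _ _], head=2, tail=3, size=1
read(): buf=[_ _ _ _ _ _], head=3, tail=3, size=0
write(46): buf=[_ _ _ 46 _ _], head=3, tail=4, size=1
read(): buf=[_ _ _ _ _ _], head=4, tail=4, size=0
write(36): buf=[_ _ _ _ 36 _], head=4, tail=5, size=1
write(6): buf=[_ _ _ _ 36 6], head=4, tail=0, size=2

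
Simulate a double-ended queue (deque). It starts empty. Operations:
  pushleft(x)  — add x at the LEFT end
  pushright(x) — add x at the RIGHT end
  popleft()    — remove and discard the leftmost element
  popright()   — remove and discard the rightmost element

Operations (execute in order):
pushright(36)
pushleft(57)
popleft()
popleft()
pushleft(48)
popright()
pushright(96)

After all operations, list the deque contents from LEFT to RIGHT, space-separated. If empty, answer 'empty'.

Answer: 96

Derivation:
pushright(36): [36]
pushleft(57): [57, 36]
popleft(): [36]
popleft(): []
pushleft(48): [48]
popright(): []
pushright(96): [96]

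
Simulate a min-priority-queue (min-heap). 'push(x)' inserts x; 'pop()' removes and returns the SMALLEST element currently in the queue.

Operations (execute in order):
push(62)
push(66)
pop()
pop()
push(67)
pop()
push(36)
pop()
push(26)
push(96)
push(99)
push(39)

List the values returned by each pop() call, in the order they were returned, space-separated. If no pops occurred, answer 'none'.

Answer: 62 66 67 36

Derivation:
push(62): heap contents = [62]
push(66): heap contents = [62, 66]
pop() → 62: heap contents = [66]
pop() → 66: heap contents = []
push(67): heap contents = [67]
pop() → 67: heap contents = []
push(36): heap contents = [36]
pop() → 36: heap contents = []
push(26): heap contents = [26]
push(96): heap contents = [26, 96]
push(99): heap contents = [26, 96, 99]
push(39): heap contents = [26, 39, 96, 99]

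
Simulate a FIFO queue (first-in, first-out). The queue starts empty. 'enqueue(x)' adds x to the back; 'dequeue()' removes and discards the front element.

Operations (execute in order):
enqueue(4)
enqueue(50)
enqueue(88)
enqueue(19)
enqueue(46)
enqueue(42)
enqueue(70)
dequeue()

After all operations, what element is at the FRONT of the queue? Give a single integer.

Answer: 50

Derivation:
enqueue(4): queue = [4]
enqueue(50): queue = [4, 50]
enqueue(88): queue = [4, 50, 88]
enqueue(19): queue = [4, 50, 88, 19]
enqueue(46): queue = [4, 50, 88, 19, 46]
enqueue(42): queue = [4, 50, 88, 19, 46, 42]
enqueue(70): queue = [4, 50, 88, 19, 46, 42, 70]
dequeue(): queue = [50, 88, 19, 46, 42, 70]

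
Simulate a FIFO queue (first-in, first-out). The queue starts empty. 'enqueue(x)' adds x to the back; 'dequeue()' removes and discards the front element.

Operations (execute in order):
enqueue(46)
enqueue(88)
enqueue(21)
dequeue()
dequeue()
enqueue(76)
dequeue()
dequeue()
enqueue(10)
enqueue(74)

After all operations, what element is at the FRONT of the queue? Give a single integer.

enqueue(46): queue = [46]
enqueue(88): queue = [46, 88]
enqueue(21): queue = [46, 88, 21]
dequeue(): queue = [88, 21]
dequeue(): queue = [21]
enqueue(76): queue = [21, 76]
dequeue(): queue = [76]
dequeue(): queue = []
enqueue(10): queue = [10]
enqueue(74): queue = [10, 74]

Answer: 10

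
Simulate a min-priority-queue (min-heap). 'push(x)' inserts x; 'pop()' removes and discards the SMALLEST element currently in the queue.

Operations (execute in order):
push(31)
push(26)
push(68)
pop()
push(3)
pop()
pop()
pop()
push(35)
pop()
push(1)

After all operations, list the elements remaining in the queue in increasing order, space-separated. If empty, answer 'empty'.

Answer: 1

Derivation:
push(31): heap contents = [31]
push(26): heap contents = [26, 31]
push(68): heap contents = [26, 31, 68]
pop() → 26: heap contents = [31, 68]
push(3): heap contents = [3, 31, 68]
pop() → 3: heap contents = [31, 68]
pop() → 31: heap contents = [68]
pop() → 68: heap contents = []
push(35): heap contents = [35]
pop() → 35: heap contents = []
push(1): heap contents = [1]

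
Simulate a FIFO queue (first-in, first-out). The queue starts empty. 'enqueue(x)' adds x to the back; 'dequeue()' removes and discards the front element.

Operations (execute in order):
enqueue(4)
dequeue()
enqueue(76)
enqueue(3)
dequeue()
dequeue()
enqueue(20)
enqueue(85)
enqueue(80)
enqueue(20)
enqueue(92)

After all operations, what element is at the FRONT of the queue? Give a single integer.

Answer: 20

Derivation:
enqueue(4): queue = [4]
dequeue(): queue = []
enqueue(76): queue = [76]
enqueue(3): queue = [76, 3]
dequeue(): queue = [3]
dequeue(): queue = []
enqueue(20): queue = [20]
enqueue(85): queue = [20, 85]
enqueue(80): queue = [20, 85, 80]
enqueue(20): queue = [20, 85, 80, 20]
enqueue(92): queue = [20, 85, 80, 20, 92]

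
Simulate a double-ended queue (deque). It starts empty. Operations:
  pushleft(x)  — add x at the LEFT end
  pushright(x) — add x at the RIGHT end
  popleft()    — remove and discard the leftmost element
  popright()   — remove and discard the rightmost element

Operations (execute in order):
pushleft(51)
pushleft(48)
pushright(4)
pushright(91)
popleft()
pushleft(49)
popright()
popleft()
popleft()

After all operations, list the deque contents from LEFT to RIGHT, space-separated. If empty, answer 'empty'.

Answer: 4

Derivation:
pushleft(51): [51]
pushleft(48): [48, 51]
pushright(4): [48, 51, 4]
pushright(91): [48, 51, 4, 91]
popleft(): [51, 4, 91]
pushleft(49): [49, 51, 4, 91]
popright(): [49, 51, 4]
popleft(): [51, 4]
popleft(): [4]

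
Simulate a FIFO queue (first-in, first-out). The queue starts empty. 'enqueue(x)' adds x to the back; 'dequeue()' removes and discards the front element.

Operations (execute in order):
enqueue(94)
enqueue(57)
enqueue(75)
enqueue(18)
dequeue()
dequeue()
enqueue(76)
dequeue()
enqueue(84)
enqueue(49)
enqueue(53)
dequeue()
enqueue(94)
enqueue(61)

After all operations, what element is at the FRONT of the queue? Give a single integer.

enqueue(94): queue = [94]
enqueue(57): queue = [94, 57]
enqueue(75): queue = [94, 57, 75]
enqueue(18): queue = [94, 57, 75, 18]
dequeue(): queue = [57, 75, 18]
dequeue(): queue = [75, 18]
enqueue(76): queue = [75, 18, 76]
dequeue(): queue = [18, 76]
enqueue(84): queue = [18, 76, 84]
enqueue(49): queue = [18, 76, 84, 49]
enqueue(53): queue = [18, 76, 84, 49, 53]
dequeue(): queue = [76, 84, 49, 53]
enqueue(94): queue = [76, 84, 49, 53, 94]
enqueue(61): queue = [76, 84, 49, 53, 94, 61]

Answer: 76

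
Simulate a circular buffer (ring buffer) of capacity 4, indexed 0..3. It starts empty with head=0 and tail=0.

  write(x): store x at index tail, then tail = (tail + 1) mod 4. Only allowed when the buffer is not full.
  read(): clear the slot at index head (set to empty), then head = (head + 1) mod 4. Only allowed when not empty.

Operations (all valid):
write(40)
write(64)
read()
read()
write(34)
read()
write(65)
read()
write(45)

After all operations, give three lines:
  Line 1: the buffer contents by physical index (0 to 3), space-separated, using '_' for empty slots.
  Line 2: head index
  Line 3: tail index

write(40): buf=[40 _ _ _], head=0, tail=1, size=1
write(64): buf=[40 64 _ _], head=0, tail=2, size=2
read(): buf=[_ 64 _ _], head=1, tail=2, size=1
read(): buf=[_ _ _ _], head=2, tail=2, size=0
write(34): buf=[_ _ 34 _], head=2, tail=3, size=1
read(): buf=[_ _ _ _], head=3, tail=3, size=0
write(65): buf=[_ _ _ 65], head=3, tail=0, size=1
read(): buf=[_ _ _ _], head=0, tail=0, size=0
write(45): buf=[45 _ _ _], head=0, tail=1, size=1

Answer: 45 _ _ _
0
1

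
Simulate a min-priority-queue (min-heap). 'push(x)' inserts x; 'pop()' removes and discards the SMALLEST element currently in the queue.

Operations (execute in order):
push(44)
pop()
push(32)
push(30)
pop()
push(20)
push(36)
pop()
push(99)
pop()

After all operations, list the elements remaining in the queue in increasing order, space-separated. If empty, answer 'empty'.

push(44): heap contents = [44]
pop() → 44: heap contents = []
push(32): heap contents = [32]
push(30): heap contents = [30, 32]
pop() → 30: heap contents = [32]
push(20): heap contents = [20, 32]
push(36): heap contents = [20, 32, 36]
pop() → 20: heap contents = [32, 36]
push(99): heap contents = [32, 36, 99]
pop() → 32: heap contents = [36, 99]

Answer: 36 99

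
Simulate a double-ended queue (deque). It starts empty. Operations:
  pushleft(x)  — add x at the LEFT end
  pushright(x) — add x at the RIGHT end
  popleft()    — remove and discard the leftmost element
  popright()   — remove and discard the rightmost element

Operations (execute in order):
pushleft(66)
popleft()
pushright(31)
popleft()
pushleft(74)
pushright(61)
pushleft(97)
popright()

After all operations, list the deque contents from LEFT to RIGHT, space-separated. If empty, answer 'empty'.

Answer: 97 74

Derivation:
pushleft(66): [66]
popleft(): []
pushright(31): [31]
popleft(): []
pushleft(74): [74]
pushright(61): [74, 61]
pushleft(97): [97, 74, 61]
popright(): [97, 74]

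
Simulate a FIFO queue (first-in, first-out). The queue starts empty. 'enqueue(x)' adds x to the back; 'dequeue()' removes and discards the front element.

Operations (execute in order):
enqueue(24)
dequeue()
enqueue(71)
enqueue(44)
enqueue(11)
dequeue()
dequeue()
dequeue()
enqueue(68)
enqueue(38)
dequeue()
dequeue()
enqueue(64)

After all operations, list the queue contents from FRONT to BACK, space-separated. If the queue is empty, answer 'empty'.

enqueue(24): [24]
dequeue(): []
enqueue(71): [71]
enqueue(44): [71, 44]
enqueue(11): [71, 44, 11]
dequeue(): [44, 11]
dequeue(): [11]
dequeue(): []
enqueue(68): [68]
enqueue(38): [68, 38]
dequeue(): [38]
dequeue(): []
enqueue(64): [64]

Answer: 64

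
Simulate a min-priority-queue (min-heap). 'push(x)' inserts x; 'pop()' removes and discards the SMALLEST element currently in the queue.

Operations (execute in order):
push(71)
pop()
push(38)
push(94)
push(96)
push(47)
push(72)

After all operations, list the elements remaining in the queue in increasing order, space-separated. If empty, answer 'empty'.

push(71): heap contents = [71]
pop() → 71: heap contents = []
push(38): heap contents = [38]
push(94): heap contents = [38, 94]
push(96): heap contents = [38, 94, 96]
push(47): heap contents = [38, 47, 94, 96]
push(72): heap contents = [38, 47, 72, 94, 96]

Answer: 38 47 72 94 96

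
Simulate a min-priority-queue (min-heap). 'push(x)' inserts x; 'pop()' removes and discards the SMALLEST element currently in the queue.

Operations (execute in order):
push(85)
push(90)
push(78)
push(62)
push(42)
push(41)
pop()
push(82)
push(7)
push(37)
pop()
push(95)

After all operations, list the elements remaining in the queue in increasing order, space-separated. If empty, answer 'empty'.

Answer: 37 42 62 78 82 85 90 95

Derivation:
push(85): heap contents = [85]
push(90): heap contents = [85, 90]
push(78): heap contents = [78, 85, 90]
push(62): heap contents = [62, 78, 85, 90]
push(42): heap contents = [42, 62, 78, 85, 90]
push(41): heap contents = [41, 42, 62, 78, 85, 90]
pop() → 41: heap contents = [42, 62, 78, 85, 90]
push(82): heap contents = [42, 62, 78, 82, 85, 90]
push(7): heap contents = [7, 42, 62, 78, 82, 85, 90]
push(37): heap contents = [7, 37, 42, 62, 78, 82, 85, 90]
pop() → 7: heap contents = [37, 42, 62, 78, 82, 85, 90]
push(95): heap contents = [37, 42, 62, 78, 82, 85, 90, 95]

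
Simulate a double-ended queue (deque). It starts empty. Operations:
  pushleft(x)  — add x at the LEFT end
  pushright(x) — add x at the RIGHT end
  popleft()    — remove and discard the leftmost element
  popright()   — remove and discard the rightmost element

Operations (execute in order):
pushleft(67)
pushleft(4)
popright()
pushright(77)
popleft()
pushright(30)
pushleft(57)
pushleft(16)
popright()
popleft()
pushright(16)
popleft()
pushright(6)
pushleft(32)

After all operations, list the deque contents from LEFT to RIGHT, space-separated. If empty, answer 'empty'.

Answer: 32 77 16 6

Derivation:
pushleft(67): [67]
pushleft(4): [4, 67]
popright(): [4]
pushright(77): [4, 77]
popleft(): [77]
pushright(30): [77, 30]
pushleft(57): [57, 77, 30]
pushleft(16): [16, 57, 77, 30]
popright(): [16, 57, 77]
popleft(): [57, 77]
pushright(16): [57, 77, 16]
popleft(): [77, 16]
pushright(6): [77, 16, 6]
pushleft(32): [32, 77, 16, 6]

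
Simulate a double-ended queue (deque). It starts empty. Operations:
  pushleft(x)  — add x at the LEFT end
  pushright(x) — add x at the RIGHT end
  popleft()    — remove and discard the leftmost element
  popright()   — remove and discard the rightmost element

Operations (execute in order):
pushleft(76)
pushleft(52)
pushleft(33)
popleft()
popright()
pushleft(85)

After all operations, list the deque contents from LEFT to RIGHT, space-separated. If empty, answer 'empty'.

Answer: 85 52

Derivation:
pushleft(76): [76]
pushleft(52): [52, 76]
pushleft(33): [33, 52, 76]
popleft(): [52, 76]
popright(): [52]
pushleft(85): [85, 52]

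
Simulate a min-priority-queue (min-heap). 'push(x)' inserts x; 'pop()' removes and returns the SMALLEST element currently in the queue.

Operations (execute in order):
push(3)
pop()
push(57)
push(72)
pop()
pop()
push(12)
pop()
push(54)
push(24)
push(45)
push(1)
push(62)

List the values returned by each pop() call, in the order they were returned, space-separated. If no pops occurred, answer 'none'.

push(3): heap contents = [3]
pop() → 3: heap contents = []
push(57): heap contents = [57]
push(72): heap contents = [57, 72]
pop() → 57: heap contents = [72]
pop() → 72: heap contents = []
push(12): heap contents = [12]
pop() → 12: heap contents = []
push(54): heap contents = [54]
push(24): heap contents = [24, 54]
push(45): heap contents = [24, 45, 54]
push(1): heap contents = [1, 24, 45, 54]
push(62): heap contents = [1, 24, 45, 54, 62]

Answer: 3 57 72 12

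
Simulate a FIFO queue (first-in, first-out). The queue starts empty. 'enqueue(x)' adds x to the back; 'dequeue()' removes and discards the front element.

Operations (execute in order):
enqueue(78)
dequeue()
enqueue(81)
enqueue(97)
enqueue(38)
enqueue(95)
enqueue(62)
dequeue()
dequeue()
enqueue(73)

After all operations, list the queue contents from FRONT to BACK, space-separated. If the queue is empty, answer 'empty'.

Answer: 38 95 62 73

Derivation:
enqueue(78): [78]
dequeue(): []
enqueue(81): [81]
enqueue(97): [81, 97]
enqueue(38): [81, 97, 38]
enqueue(95): [81, 97, 38, 95]
enqueue(62): [81, 97, 38, 95, 62]
dequeue(): [97, 38, 95, 62]
dequeue(): [38, 95, 62]
enqueue(73): [38, 95, 62, 73]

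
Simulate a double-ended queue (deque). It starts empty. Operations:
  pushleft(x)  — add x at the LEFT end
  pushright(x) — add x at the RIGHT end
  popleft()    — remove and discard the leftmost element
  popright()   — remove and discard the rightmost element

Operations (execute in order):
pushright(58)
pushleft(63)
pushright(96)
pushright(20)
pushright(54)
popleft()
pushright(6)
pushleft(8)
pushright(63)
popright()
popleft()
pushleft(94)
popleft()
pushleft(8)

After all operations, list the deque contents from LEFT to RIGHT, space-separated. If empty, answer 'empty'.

Answer: 8 58 96 20 54 6

Derivation:
pushright(58): [58]
pushleft(63): [63, 58]
pushright(96): [63, 58, 96]
pushright(20): [63, 58, 96, 20]
pushright(54): [63, 58, 96, 20, 54]
popleft(): [58, 96, 20, 54]
pushright(6): [58, 96, 20, 54, 6]
pushleft(8): [8, 58, 96, 20, 54, 6]
pushright(63): [8, 58, 96, 20, 54, 6, 63]
popright(): [8, 58, 96, 20, 54, 6]
popleft(): [58, 96, 20, 54, 6]
pushleft(94): [94, 58, 96, 20, 54, 6]
popleft(): [58, 96, 20, 54, 6]
pushleft(8): [8, 58, 96, 20, 54, 6]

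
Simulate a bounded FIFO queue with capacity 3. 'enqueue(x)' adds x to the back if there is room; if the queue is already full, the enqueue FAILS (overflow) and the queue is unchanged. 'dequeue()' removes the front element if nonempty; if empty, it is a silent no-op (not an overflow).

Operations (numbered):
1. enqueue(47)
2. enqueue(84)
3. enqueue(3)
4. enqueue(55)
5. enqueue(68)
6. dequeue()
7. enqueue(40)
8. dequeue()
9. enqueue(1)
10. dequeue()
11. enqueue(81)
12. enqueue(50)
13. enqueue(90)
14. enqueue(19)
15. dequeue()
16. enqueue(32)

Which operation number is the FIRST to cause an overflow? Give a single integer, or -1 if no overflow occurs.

1. enqueue(47): size=1
2. enqueue(84): size=2
3. enqueue(3): size=3
4. enqueue(55): size=3=cap → OVERFLOW (fail)
5. enqueue(68): size=3=cap → OVERFLOW (fail)
6. dequeue(): size=2
7. enqueue(40): size=3
8. dequeue(): size=2
9. enqueue(1): size=3
10. dequeue(): size=2
11. enqueue(81): size=3
12. enqueue(50): size=3=cap → OVERFLOW (fail)
13. enqueue(90): size=3=cap → OVERFLOW (fail)
14. enqueue(19): size=3=cap → OVERFLOW (fail)
15. dequeue(): size=2
16. enqueue(32): size=3

Answer: 4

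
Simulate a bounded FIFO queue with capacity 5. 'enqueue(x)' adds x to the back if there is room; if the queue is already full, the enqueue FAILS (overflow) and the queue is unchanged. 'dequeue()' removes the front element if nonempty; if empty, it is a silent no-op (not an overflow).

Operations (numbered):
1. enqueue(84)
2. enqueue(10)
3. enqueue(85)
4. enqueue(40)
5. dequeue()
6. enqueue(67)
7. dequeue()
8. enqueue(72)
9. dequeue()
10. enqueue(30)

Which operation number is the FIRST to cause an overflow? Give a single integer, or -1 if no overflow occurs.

1. enqueue(84): size=1
2. enqueue(10): size=2
3. enqueue(85): size=3
4. enqueue(40): size=4
5. dequeue(): size=3
6. enqueue(67): size=4
7. dequeue(): size=3
8. enqueue(72): size=4
9. dequeue(): size=3
10. enqueue(30): size=4

Answer: -1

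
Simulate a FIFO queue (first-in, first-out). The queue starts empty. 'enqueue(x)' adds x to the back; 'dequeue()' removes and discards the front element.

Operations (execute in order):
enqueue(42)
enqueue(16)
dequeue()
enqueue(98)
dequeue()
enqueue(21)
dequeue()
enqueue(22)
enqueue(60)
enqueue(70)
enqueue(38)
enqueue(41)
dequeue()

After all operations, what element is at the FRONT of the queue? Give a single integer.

enqueue(42): queue = [42]
enqueue(16): queue = [42, 16]
dequeue(): queue = [16]
enqueue(98): queue = [16, 98]
dequeue(): queue = [98]
enqueue(21): queue = [98, 21]
dequeue(): queue = [21]
enqueue(22): queue = [21, 22]
enqueue(60): queue = [21, 22, 60]
enqueue(70): queue = [21, 22, 60, 70]
enqueue(38): queue = [21, 22, 60, 70, 38]
enqueue(41): queue = [21, 22, 60, 70, 38, 41]
dequeue(): queue = [22, 60, 70, 38, 41]

Answer: 22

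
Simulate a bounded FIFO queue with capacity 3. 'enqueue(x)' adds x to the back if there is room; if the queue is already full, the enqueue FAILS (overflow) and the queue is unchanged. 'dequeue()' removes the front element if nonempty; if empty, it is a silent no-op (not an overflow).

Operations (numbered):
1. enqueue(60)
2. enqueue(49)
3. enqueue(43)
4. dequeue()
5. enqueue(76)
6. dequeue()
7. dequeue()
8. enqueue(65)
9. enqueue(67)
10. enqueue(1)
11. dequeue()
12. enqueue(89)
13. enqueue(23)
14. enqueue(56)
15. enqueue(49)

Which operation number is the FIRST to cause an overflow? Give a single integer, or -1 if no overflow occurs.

Answer: 10

Derivation:
1. enqueue(60): size=1
2. enqueue(49): size=2
3. enqueue(43): size=3
4. dequeue(): size=2
5. enqueue(76): size=3
6. dequeue(): size=2
7. dequeue(): size=1
8. enqueue(65): size=2
9. enqueue(67): size=3
10. enqueue(1): size=3=cap → OVERFLOW (fail)
11. dequeue(): size=2
12. enqueue(89): size=3
13. enqueue(23): size=3=cap → OVERFLOW (fail)
14. enqueue(56): size=3=cap → OVERFLOW (fail)
15. enqueue(49): size=3=cap → OVERFLOW (fail)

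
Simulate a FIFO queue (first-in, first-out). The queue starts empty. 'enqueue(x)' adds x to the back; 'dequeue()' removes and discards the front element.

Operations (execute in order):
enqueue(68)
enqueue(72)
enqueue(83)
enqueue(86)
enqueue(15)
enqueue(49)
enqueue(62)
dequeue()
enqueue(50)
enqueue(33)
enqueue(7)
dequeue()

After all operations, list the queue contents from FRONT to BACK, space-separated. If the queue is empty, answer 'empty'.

Answer: 83 86 15 49 62 50 33 7

Derivation:
enqueue(68): [68]
enqueue(72): [68, 72]
enqueue(83): [68, 72, 83]
enqueue(86): [68, 72, 83, 86]
enqueue(15): [68, 72, 83, 86, 15]
enqueue(49): [68, 72, 83, 86, 15, 49]
enqueue(62): [68, 72, 83, 86, 15, 49, 62]
dequeue(): [72, 83, 86, 15, 49, 62]
enqueue(50): [72, 83, 86, 15, 49, 62, 50]
enqueue(33): [72, 83, 86, 15, 49, 62, 50, 33]
enqueue(7): [72, 83, 86, 15, 49, 62, 50, 33, 7]
dequeue(): [83, 86, 15, 49, 62, 50, 33, 7]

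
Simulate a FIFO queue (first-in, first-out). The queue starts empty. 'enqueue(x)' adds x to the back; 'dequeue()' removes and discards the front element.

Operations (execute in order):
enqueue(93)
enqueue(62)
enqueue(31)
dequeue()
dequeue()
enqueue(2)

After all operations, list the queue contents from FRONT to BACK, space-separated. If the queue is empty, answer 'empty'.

enqueue(93): [93]
enqueue(62): [93, 62]
enqueue(31): [93, 62, 31]
dequeue(): [62, 31]
dequeue(): [31]
enqueue(2): [31, 2]

Answer: 31 2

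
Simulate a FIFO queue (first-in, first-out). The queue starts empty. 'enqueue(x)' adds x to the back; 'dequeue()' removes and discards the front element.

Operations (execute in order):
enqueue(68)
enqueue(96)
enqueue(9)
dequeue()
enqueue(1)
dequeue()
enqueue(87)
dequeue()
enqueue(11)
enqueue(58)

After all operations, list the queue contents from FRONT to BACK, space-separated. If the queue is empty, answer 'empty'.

Answer: 1 87 11 58

Derivation:
enqueue(68): [68]
enqueue(96): [68, 96]
enqueue(9): [68, 96, 9]
dequeue(): [96, 9]
enqueue(1): [96, 9, 1]
dequeue(): [9, 1]
enqueue(87): [9, 1, 87]
dequeue(): [1, 87]
enqueue(11): [1, 87, 11]
enqueue(58): [1, 87, 11, 58]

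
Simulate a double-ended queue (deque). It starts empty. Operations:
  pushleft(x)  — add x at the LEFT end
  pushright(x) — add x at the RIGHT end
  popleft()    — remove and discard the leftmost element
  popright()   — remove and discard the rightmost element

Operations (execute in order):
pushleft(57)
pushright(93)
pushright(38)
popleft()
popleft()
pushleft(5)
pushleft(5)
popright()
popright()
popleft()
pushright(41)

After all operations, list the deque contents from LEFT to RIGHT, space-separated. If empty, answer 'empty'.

Answer: 41

Derivation:
pushleft(57): [57]
pushright(93): [57, 93]
pushright(38): [57, 93, 38]
popleft(): [93, 38]
popleft(): [38]
pushleft(5): [5, 38]
pushleft(5): [5, 5, 38]
popright(): [5, 5]
popright(): [5]
popleft(): []
pushright(41): [41]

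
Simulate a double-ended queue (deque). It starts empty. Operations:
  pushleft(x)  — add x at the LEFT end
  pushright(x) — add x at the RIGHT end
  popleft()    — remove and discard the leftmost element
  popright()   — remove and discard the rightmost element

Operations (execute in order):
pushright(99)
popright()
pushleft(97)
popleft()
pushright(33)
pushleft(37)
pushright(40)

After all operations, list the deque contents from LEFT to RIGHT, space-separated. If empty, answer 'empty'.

pushright(99): [99]
popright(): []
pushleft(97): [97]
popleft(): []
pushright(33): [33]
pushleft(37): [37, 33]
pushright(40): [37, 33, 40]

Answer: 37 33 40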